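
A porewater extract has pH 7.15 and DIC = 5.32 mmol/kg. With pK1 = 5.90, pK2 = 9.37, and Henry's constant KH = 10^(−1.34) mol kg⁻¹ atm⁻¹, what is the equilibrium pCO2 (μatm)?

pCO2 = 6160 μatm

α₀ = 1 / (1 + K1/[H⁺] + K1K2/[H⁺]²) = 1 / (1 + 10^+1.25 + 10^-0.97)
   = 1 / (1 + 17.783 + 0.10715) = 1/18.890 = 0.05294
[CO2*] = α₀ × DIC = 0.05294 × 5.32 = 0.2816 mmol/kg
pCO2 = [CO2*]/KH = 2.816×10^-4 / 4.571×10^-2 = 6160 μatm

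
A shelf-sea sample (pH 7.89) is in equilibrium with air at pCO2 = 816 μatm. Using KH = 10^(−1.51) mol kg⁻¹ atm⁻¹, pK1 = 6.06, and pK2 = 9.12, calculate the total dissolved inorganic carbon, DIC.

[CO2*] = KH · pCO2 = 10^(−1.51) × 816×10^-6 = 2.522×10^-5 mol/kg
α₀ = 1/(1 + K1/[H⁺] + K1K2/[H⁺]²) = 1/(1 + 10^+1.83 + 10^+0.60) = 0.01378
DIC = [CO2*]/α₀ = 2.522×10^-5 / 0.01378 = 1.83 mmol/kg

DIC = 1.83 mmol/kg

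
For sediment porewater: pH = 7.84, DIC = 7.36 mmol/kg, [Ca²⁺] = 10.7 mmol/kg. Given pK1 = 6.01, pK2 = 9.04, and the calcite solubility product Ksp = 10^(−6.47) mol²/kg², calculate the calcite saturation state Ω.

α₂ = 1 / (1 + [H⁺]/K2 + [H⁺]²/(K1K2)) = 1 / (1 + 10^+1.20 + 10^-0.63)
   = 1 / (1 + 15.849 + 0.23442) = 1/17.083 = 0.05854
[CO3²⁻] = α₂ × DIC = 0.05854 × 7.36 = 0.4308 mmol/kg
Ksp = 10^(−6.47) = 3.388×10^-7
Ω = [Ca²⁺][CO3²⁻]/Ksp = (10.7×10^-3)(4.308×10^-4) / 3.388×10^-7 = 13.6

Ω = 13.6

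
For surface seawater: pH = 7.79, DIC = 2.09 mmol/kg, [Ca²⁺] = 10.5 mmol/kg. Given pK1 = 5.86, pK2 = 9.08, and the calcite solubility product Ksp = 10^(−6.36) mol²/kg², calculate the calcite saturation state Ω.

Ω = 2.43

α₂ = 1 / (1 + [H⁺]/K2 + [H⁺]²/(K1K2)) = 1 / (1 + 10^+1.29 + 10^-0.64)
   = 1 / (1 + 19.498 + 0.22909) = 1/20.728 = 0.04825
[CO3²⁻] = α₂ × DIC = 0.04825 × 2.09 = 0.1008 mmol/kg
Ksp = 10^(−6.36) = 4.365×10^-7
Ω = [Ca²⁺][CO3²⁻]/Ksp = (10.5×10^-3)(1.008×10^-4) / 4.365×10^-7 = 2.43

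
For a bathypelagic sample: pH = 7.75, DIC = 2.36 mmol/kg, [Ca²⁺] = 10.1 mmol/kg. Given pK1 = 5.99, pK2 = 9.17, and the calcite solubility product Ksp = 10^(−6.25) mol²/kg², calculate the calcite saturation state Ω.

Ω = 1.53

α₂ = 1 / (1 + [H⁺]/K2 + [H⁺]²/(K1K2)) = 1 / (1 + 10^+1.42 + 10^-0.34)
   = 1 / (1 + 26.303 + 0.45709) = 1/27.760 = 0.03602
[CO3²⁻] = α₂ × DIC = 0.03602 × 2.36 = 0.08502 mmol/kg
Ksp = 10^(−6.25) = 5.623×10^-7
Ω = [Ca²⁺][CO3²⁻]/Ksp = (10.1×10^-3)(8.502×10^-5) / 5.623×10^-7 = 1.53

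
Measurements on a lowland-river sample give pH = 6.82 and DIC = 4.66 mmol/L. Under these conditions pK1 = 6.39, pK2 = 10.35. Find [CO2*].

α₀ = 1 / (1 + K1/[H⁺] + K1K2/[H⁺]²) = 1 / (1 + 10^+0.43 + 10^-3.10)
   = 1 / (1 + 2.6915 + 0.00079433) = 1/3.6923 = 0.2708
[CO2*] = α₀ × DIC = 0.2708 × 4.66 = 1.26 mmol/L

[CO2*] = 1.26 mmol/L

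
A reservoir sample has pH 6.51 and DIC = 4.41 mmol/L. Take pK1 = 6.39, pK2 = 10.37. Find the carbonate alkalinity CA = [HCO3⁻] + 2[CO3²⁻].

CA = [HCO3⁻] + 2[CO3²⁻] = (α₁ + 2α₂)·DIC
At pH 6.51: [H⁺]/K1 = 10^-0.12 = 0.75858, K2/[H⁺] = 10^-3.86 = 0.00013804
α₁ = 1/(1 + 0.75858 + 0.00013804) = 1/1.7587 = 0.5686; α₂ = α₁·K2/[H⁺] = 7.849×10^-5
α₁ + 2α₂ = 0.5688
CA = 0.5688 × 4.41 = 2.51 mmol/L

CA = 2.51 mmol/L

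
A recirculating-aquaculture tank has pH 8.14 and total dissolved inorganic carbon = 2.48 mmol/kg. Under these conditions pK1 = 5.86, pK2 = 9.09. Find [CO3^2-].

[CO3²⁻] = 0.249 mmol/kg

α₂ = 1 / (1 + [H⁺]/K2 + [H⁺]²/(K1K2)) = 1 / (1 + 10^+0.95 + 10^-1.33)
   = 1 / (1 + 8.9125 + 0.046774) = 1/9.9593 = 0.1004
[CO3²⁻] = α₂ × DIC = 0.1004 × 2.48 = 0.249 mmol/kg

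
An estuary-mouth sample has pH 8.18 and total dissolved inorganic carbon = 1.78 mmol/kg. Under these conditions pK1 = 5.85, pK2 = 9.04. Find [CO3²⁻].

α₂ = 1 / (1 + [H⁺]/K2 + [H⁺]²/(K1K2)) = 1 / (1 + 10^+0.86 + 10^-1.47)
   = 1 / (1 + 7.2444 + 0.033884) = 1/8.2782 = 0.1208
[CO3²⁻] = α₂ × DIC = 0.1208 × 1.78 = 0.215 mmol/kg

[CO3²⁻] = 0.215 mmol/kg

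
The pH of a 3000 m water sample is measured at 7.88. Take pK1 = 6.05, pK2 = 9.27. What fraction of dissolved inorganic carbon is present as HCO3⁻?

α₁ = 1 / (1 + [H⁺]/K1 + K2/[H⁺]) = 1 / (1 + 10^-1.83 + 10^-1.39)
   = 1 / (1 + 0.014791 + 0.040738) = 1/1.0555 = 0.9474

α₁ = 0.947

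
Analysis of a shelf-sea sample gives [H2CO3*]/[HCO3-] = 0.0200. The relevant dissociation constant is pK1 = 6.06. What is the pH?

pH = 7.76

From K1 = [H⁺][HCO3-]/[H2CO3*]:  pH = pK1 − log₁₀([H2CO3*]/[HCO3-])
log₁₀(0.0200) = -1.699
pH = 6.06 − (-1.699) = 7.76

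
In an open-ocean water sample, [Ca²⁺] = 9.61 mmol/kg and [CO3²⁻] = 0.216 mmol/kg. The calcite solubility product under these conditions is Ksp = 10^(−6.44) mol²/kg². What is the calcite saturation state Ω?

Ksp = 10^(−6.44) = 3.631×10^-7
Ω = [Ca²⁺][CO3²⁻]/Ksp = (9.61×10^-3)(0.216×10^-3) / 3.631×10^-7 = 5.72

Ω = 5.72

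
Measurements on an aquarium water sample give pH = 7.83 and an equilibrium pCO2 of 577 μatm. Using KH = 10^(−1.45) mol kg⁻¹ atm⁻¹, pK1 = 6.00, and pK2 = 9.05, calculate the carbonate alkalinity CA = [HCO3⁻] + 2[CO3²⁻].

[CO2*] = KH · pCO2 = 10^(−1.45) × 577×10^-6 = 2.047×10^-5 mol/kg
α₀ = 1/(1 + K1/[H⁺] + K1K2/[H⁺]²) = 1/(1 + 10^+1.83 + 10^+0.61) = 0.01376
DIC = [CO2*]/α₀ = 2.047×10^-5 / 0.01376 = 1.488 mmol/kg
CA = (α₁ + 2α₂)·DIC = (0.9302 + 2×0.05605) × 1.488 = 1.55 mmol/kg

CA = 1.55 mmol/kg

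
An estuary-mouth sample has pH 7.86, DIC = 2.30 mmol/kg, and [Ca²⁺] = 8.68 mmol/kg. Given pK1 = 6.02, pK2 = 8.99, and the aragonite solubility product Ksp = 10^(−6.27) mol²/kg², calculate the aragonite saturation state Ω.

Ω = 2.53

α₂ = 1 / (1 + [H⁺]/K2 + [H⁺]²/(K1K2)) = 1 / (1 + 10^+1.13 + 10^-0.71)
   = 1 / (1 + 13.490 + 0.19498) = 1/14.685 = 0.06810
[CO3²⁻] = α₂ × DIC = 0.06810 × 2.30 = 0.1566 mmol/kg
Ksp = 10^(−6.27) = 5.370×10^-7
Ω = [Ca²⁺][CO3²⁻]/Ksp = (8.68×10^-3)(1.566×10^-4) / 5.370×10^-7 = 2.53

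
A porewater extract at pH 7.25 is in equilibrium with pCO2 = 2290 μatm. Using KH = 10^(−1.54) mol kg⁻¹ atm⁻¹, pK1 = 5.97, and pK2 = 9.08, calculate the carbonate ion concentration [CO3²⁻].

[CO3²⁻] = 18.6 μmol/kg

[CO2*] = KH · pCO2 = 10^(−1.54) × 2290×10^-6 = 6.604×10^-5 mol/kg
α₀ = 1/(1 + K1/[H⁺] + K1K2/[H⁺]²) = 1/(1 + 10^+1.28 + 10^-0.55) = 0.04917
DIC = [CO2*]/α₀ = 6.604×10^-5 / 0.04917 = 1.343 mmol/kg
[CO3²⁻] = α₂·DIC; α₂ = 0.01386, so [CO3²⁻] = 0.01386 × 1.343 = 0.0186 mmol/kg = 18.6 μmol/kg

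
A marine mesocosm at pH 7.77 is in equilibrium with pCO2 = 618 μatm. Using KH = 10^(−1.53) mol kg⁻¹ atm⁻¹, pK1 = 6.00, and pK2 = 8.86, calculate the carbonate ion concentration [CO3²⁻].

[CO2*] = KH · pCO2 = 10^(−1.53) × 618×10^-6 = 1.824×10^-5 mol/kg
α₀ = 1/(1 + K1/[H⁺] + K1K2/[H⁺]²) = 1/(1 + 10^+1.77 + 10^+0.68) = 0.01546
DIC = [CO2*]/α₀ = 1.824×10^-5 / 0.01546 = 1.179 mmol/kg
[CO3²⁻] = α₂·DIC; α₂ = 0.07401, so [CO3²⁻] = 0.07401 × 1.179 = 0.0873 mmol/kg

[CO3²⁻] = 0.0873 mmol/kg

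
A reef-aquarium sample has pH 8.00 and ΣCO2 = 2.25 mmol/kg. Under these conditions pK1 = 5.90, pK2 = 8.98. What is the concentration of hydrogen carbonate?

α₁ = 1 / (1 + [H⁺]/K1 + K2/[H⁺]) = 1 / (1 + 10^-2.10 + 10^-0.98)
   = 1 / (1 + 0.0079433 + 0.10471) = 1/1.1127 = 0.8988
[HCO3⁻] = α₁ × DIC = 0.8988 × 2.25 = 2.02 mmol/kg

[HCO3⁻] = 2.02 mmol/kg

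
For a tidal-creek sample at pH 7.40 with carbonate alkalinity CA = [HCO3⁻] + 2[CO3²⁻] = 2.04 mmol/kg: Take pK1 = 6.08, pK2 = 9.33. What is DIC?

DIC = 2.11 mmol/kg

CA = [HCO3⁻] + 2[CO3²⁻] = (α₁ + 2α₂)·DIC
At pH 7.40: [H⁺]/K1 = 10^-1.32 = 0.047863, K2/[H⁺] = 10^-1.93 = 0.011749
α₁ = 1/(1 + 0.047863 + 0.011749) = 1/1.0596 = 0.9437; α₂ = α₁·K2/[H⁺] = 0.01109
α₁ + 2α₂ = 0.9659
DIC = CA / (α₁ + 2α₂) = 2.04 / 0.9659 = 2.11 mmol/kg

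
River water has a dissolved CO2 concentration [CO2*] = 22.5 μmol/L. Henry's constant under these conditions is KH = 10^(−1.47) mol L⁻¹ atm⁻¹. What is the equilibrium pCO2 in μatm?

KH = 10^(−1.47) = 3.388×10^-2 mol L⁻¹ atm⁻¹
pCO2 = [CO2*]/KH = 22.5×10^-6 / 3.388×10^-2 = 6.64×10^-4 atm = 664 μatm

pCO2 = 664 μatm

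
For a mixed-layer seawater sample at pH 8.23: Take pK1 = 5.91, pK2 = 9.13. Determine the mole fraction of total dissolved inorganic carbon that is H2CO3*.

α₀ = 0.00423

α₀ = 1 / (1 + K1/[H⁺] + K1K2/[H⁺]²) = 1 / (1 + 10^+2.32 + 10^+1.42)
   = 1 / (1 + 208.93 + 26.303) = 1/236.23 = 0.004233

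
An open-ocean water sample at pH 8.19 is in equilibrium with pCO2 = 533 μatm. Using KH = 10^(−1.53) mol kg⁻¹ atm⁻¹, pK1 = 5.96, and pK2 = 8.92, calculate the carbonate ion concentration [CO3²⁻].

[CO3²⁻] = 0.497 mmol/kg

[CO2*] = KH · pCO2 = 10^(−1.53) × 533×10^-6 = 1.573×10^-5 mol/kg
α₀ = 1/(1 + K1/[H⁺] + K1K2/[H⁺]²) = 1/(1 + 10^+2.23 + 10^+1.50) = 0.004940
DIC = [CO2*]/α₀ = 1.573×10^-5 / 0.004940 = 3.184 mmol/kg
[CO3²⁻] = α₂·DIC; α₂ = 0.1562, so [CO3²⁻] = 0.1562 × 3.184 = 0.497 mmol/kg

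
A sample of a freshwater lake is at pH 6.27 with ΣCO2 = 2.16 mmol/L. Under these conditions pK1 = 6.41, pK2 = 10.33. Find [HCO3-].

[HCO3⁻] = 0.907 mmol/L

α₁ = 1 / (1 + [H⁺]/K1 + K2/[H⁺]) = 1 / (1 + 10^+0.14 + 10^-4.06)
   = 1 / (1 + 1.3804 + 8.7096×10^-5) = 1/2.3805 = 0.4201
[HCO3⁻] = α₁ × DIC = 0.4201 × 2.16 = 0.907 mmol/L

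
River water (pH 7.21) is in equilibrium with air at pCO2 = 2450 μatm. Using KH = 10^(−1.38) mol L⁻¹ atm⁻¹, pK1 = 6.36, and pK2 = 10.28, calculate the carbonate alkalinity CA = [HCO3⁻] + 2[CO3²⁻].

CA = 0.724 mmol/L

[CO2*] = KH · pCO2 = 10^(−1.38) × 2450×10^-6 = 1.021×10^-4 mol/L
α₀ = 1/(1 + K1/[H⁺] + K1K2/[H⁺]²) = 1/(1 + 10^+0.85 + 10^-2.22) = 0.1237
DIC = [CO2*]/α₀ = 1.021×10^-4 / 0.1237 = 0.8258 mmol/L
CA = (α₁ + 2α₂)·DIC = (0.8756 + 2×0.0007452) × 0.8258 = 0.724 mmol/L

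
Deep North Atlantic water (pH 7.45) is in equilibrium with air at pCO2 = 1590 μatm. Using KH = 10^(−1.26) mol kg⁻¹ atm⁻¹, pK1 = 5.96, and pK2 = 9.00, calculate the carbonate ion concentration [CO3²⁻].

[CO3²⁻] = 0.0761 mmol/kg

[CO2*] = KH · pCO2 = 10^(−1.26) × 1590×10^-6 = 8.738×10^-5 mol/kg
α₀ = 1/(1 + K1/[H⁺] + K1K2/[H⁺]²) = 1/(1 + 10^+1.49 + 10^-0.06) = 0.03051
DIC = [CO2*]/α₀ = 8.738×10^-5 / 0.03051 = 2.864 mmol/kg
[CO3²⁻] = α₂·DIC; α₂ = 0.02657, so [CO3²⁻] = 0.02657 × 2.864 = 0.0761 mmol/kg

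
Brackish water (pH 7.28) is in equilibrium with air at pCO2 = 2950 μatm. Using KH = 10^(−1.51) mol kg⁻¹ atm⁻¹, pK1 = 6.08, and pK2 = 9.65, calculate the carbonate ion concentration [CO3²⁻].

[CO2*] = KH · pCO2 = 10^(−1.51) × 2950×10^-6 = 9.116×10^-5 mol/kg
α₀ = 1/(1 + K1/[H⁺] + K1K2/[H⁺]²) = 1/(1 + 10^+1.20 + 10^-1.17) = 0.05911
DIC = [CO2*]/α₀ = 9.116×10^-5 / 0.05911 = 1.542 mmol/kg
[CO3²⁻] = α₂·DIC; α₂ = 0.003997, so [CO3²⁻] = 0.003997 × 1.542 = 0.00616 mmol/kg = 6.16 μmol/kg

[CO3²⁻] = 6.16 μmol/kg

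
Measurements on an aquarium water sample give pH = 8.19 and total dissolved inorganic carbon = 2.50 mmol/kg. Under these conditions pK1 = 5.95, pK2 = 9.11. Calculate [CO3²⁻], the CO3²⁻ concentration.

[CO3²⁻] = 0.267 mmol/kg

α₂ = 1 / (1 + [H⁺]/K2 + [H⁺]²/(K1K2)) = 1 / (1 + 10^+0.92 + 10^-1.32)
   = 1 / (1 + 8.3176 + 0.047863) = 1/9.3655 = 0.1068
[CO3²⁻] = α₂ × DIC = 0.1068 × 2.50 = 0.267 mmol/kg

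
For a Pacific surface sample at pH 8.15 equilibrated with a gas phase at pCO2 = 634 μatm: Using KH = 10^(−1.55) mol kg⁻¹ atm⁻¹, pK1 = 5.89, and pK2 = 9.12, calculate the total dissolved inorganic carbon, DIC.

DIC = 3.62 mmol/kg

[CO2*] = KH · pCO2 = 10^(−1.55) × 634×10^-6 = 1.787×10^-5 mol/kg
α₀ = 1/(1 + K1/[H⁺] + K1K2/[H⁺]²) = 1/(1 + 10^+2.26 + 10^+1.29) = 0.004939
DIC = [CO2*]/α₀ = 1.787×10^-5 / 0.004939 = 3.62 mmol/kg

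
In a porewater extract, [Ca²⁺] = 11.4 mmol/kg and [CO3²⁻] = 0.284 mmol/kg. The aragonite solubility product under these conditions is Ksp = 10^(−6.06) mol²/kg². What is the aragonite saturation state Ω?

Ω = 3.72

Ksp = 10^(−6.06) = 8.710×10^-7
Ω = [Ca²⁺][CO3²⁻]/Ksp = (11.4×10^-3)(0.284×10^-3) / 8.710×10^-7 = 3.72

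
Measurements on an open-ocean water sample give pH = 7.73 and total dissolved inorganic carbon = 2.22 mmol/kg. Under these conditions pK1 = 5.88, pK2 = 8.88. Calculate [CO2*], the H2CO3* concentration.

[CO2*] = 0.0289 mmol/kg

α₀ = 1 / (1 + K1/[H⁺] + K1K2/[H⁺]²) = 1 / (1 + 10^+1.85 + 10^+0.70)
   = 1 / (1 + 70.795 + 5.0119) = 1/76.806 = 0.01302
[CO2*] = α₀ × DIC = 0.01302 × 2.22 = 0.0289 mmol/kg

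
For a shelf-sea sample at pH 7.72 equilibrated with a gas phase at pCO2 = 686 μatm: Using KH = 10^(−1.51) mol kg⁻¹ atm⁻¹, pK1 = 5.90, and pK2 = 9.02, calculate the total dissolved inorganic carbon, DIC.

[CO2*] = KH · pCO2 = 10^(−1.51) × 686×10^-6 = 2.120×10^-5 mol/kg
α₀ = 1/(1 + K1/[H⁺] + K1K2/[H⁺]²) = 1/(1 + 10^+1.82 + 10^+0.52) = 0.01421
DIC = [CO2*]/α₀ = 2.120×10^-5 / 0.01421 = 1.49 mmol/kg

DIC = 1.49 mmol/kg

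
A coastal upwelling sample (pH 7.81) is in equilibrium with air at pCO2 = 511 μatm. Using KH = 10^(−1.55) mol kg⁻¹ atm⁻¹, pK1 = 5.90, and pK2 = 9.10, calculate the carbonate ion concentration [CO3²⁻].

[CO2*] = KH · pCO2 = 10^(−1.55) × 511×10^-6 = 1.440×10^-5 mol/kg
α₀ = 1/(1 + K1/[H⁺] + K1K2/[H⁺]²) = 1/(1 + 10^+1.91 + 10^+0.62) = 0.01157
DIC = [CO2*]/α₀ = 1.440×10^-5 / 0.01157 = 1.245 mmol/kg
[CO3²⁻] = α₂·DIC; α₂ = 0.04822, so [CO3²⁻] = 0.04822 × 1.245 = 0.0600 mmol/kg

[CO3²⁻] = 0.0600 mmol/kg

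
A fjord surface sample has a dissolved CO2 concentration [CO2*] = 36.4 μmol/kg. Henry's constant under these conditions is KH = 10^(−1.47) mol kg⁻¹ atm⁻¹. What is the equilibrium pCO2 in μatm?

KH = 10^(−1.47) = 3.388×10^-2 mol kg⁻¹ atm⁻¹
pCO2 = [CO2*]/KH = 36.4×10^-6 / 3.388×10^-2 = 1.07×10^-3 atm = 1070 μatm

pCO2 = 1070 μatm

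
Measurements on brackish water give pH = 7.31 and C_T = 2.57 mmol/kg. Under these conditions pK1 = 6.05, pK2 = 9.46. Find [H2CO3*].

α₀ = 1 / (1 + K1/[H⁺] + K1K2/[H⁺]²) = 1 / (1 + 10^+1.26 + 10^-0.89)
   = 1 / (1 + 18.197 + 0.12882) = 1/19.326 = 0.05174
[CO2*] = α₀ × DIC = 0.05174 × 2.57 = 0.133 mmol/kg

[CO2*] = 0.133 mmol/kg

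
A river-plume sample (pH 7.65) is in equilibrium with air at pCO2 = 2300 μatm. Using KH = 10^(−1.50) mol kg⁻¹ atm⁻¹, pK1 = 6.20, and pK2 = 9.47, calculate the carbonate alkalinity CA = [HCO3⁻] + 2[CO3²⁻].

[CO2*] = KH · pCO2 = 10^(−1.50) × 2300×10^-6 = 7.273×10^-5 mol/kg
α₀ = 1/(1 + K1/[H⁺] + K1K2/[H⁺]²) = 1/(1 + 10^+1.45 + 10^-0.37) = 0.03377
DIC = [CO2*]/α₀ = 7.273×10^-5 / 0.03377 = 2.154 mmol/kg
CA = (α₁ + 2α₂)·DIC = (0.9518 + 2×0.01441) × 2.154 = 2.11 mmol/kg

CA = 2.11 mmol/kg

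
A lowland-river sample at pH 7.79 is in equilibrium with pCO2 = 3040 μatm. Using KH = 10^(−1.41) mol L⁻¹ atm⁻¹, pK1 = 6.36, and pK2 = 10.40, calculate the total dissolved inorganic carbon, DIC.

DIC = 3.31 mmol/L

[CO2*] = KH · pCO2 = 10^(−1.41) × 3040×10^-6 = 1.183×10^-4 mol/L
α₀ = 1/(1 + K1/[H⁺] + K1K2/[H⁺]²) = 1/(1 + 10^+1.43 + 10^-1.18) = 0.03574
DIC = [CO2*]/α₀ = 1.183×10^-4 / 0.03574 = 3.31 mmol/L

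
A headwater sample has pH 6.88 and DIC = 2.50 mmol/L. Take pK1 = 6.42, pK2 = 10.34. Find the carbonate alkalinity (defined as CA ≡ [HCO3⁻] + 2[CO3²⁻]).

CA = 1.86 mmol/L

CA = [HCO3⁻] + 2[CO3²⁻] = (α₁ + 2α₂)·DIC
At pH 6.88: [H⁺]/K1 = 10^-0.46 = 0.34674, K2/[H⁺] = 10^-3.46 = 0.00034674
α₁ = 1/(1 + 0.34674 + 0.00034674) = 1/1.3471 = 0.7423; α₂ = α₁·K2/[H⁺] = 0.0002574
α₁ + 2α₂ = 0.7429
CA = 0.7429 × 2.50 = 1.86 mmol/L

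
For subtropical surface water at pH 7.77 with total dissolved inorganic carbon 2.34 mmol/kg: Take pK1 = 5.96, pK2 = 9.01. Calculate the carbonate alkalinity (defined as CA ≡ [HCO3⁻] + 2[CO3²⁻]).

CA = [HCO3⁻] + 2[CO3²⁻] = (α₁ + 2α₂)·DIC
At pH 7.77: [H⁺]/K1 = 10^-1.81 = 0.015488, K2/[H⁺] = 10^-1.24 = 0.057544
α₁ = 1/(1 + 0.015488 + 0.057544) = 1/1.0730 = 0.9319; α₂ = α₁·K2/[H⁺] = 0.05363
α₁ + 2α₂ = 1.0392
CA = 1.0392 × 2.34 = 2.43 mmol/kg

CA = 2.43 mmol/kg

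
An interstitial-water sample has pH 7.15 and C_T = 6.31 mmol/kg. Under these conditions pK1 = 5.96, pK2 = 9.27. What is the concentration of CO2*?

α₀ = 1 / (1 + K1/[H⁺] + K1K2/[H⁺]²) = 1 / (1 + 10^+1.19 + 10^-0.93)
   = 1 / (1 + 15.488 + 0.11749) = 1/16.606 = 0.06022
[CO2*] = α₀ × DIC = 0.06022 × 6.31 = 0.380 mmol/kg

[CO2*] = 0.380 mmol/kg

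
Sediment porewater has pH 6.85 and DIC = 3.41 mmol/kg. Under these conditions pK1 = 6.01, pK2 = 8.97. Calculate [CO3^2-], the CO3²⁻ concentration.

α₂ = 1 / (1 + [H⁺]/K2 + [H⁺]²/(K1K2)) = 1 / (1 + 10^+2.12 + 10^+1.28)
   = 1 / (1 + 131.83 + 19.055) = 1/151.88 = 0.006584
[CO3²⁻] = α₂ × DIC = 0.006584 × 3.41 = 0.0225 mmol/kg

[CO3²⁻] = 0.0225 mmol/kg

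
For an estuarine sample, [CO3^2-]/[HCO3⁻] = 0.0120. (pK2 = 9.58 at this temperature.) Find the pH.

From K2 = [H⁺][CO3^2-]/[HCO3⁻]:  pH = pK2 + log₁₀([CO3^2-]/[HCO3⁻])
log₁₀(0.0120) = -1.921
pH = 9.58 + (-1.921) = 7.66

pH = 7.66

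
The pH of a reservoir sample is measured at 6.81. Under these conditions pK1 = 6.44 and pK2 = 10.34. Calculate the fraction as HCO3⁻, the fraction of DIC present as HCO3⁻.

α₁ = 0.701

α₁ = 1 / (1 + [H⁺]/K1 + K2/[H⁺]) = 1 / (1 + 10^-0.37 + 10^-3.53)
   = 1 / (1 + 0.42658 + 0.00029512) = 1/1.4269 = 0.7008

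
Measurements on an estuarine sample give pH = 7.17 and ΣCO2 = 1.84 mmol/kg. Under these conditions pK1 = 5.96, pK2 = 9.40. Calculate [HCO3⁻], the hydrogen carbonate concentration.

α₁ = 1 / (1 + [H⁺]/K1 + K2/[H⁺]) = 1 / (1 + 10^-1.21 + 10^-2.23)
   = 1 / (1 + 0.061660 + 0.0058884) = 1/1.0675 = 0.9367
[HCO3⁻] = α₁ × DIC = 0.9367 × 1.84 = 1.72 mmol/kg

[HCO3⁻] = 1.72 mmol/kg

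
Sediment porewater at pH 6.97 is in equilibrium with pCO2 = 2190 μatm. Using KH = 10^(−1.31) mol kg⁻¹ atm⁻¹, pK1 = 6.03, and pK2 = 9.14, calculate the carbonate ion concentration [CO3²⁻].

[CO3²⁻] = 6.32 μmol/kg

[CO2*] = KH · pCO2 = 10^(−1.31) × 2190×10^-6 = 1.073×10^-4 mol/kg
α₀ = 1/(1 + K1/[H⁺] + K1K2/[H⁺]²) = 1/(1 + 10^+0.94 + 10^-1.23) = 0.1024
DIC = [CO2*]/α₀ = 1.073×10^-4 / 0.1024 = 1.048 mmol/kg
[CO3²⁻] = α₂·DIC; α₂ = 0.006028, so [CO3²⁻] = 0.006028 × 1.048 = 0.00632 mmol/kg = 6.32 μmol/kg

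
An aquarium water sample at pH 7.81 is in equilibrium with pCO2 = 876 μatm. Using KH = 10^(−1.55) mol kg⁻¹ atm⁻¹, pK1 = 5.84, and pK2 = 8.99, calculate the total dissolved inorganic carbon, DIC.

[CO2*] = KH · pCO2 = 10^(−1.55) × 876×10^-6 = 2.469×10^-5 mol/kg
α₀ = 1/(1 + K1/[H⁺] + K1K2/[H⁺]²) = 1/(1 + 10^+1.97 + 10^+0.79) = 0.009951
DIC = [CO2*]/α₀ = 2.469×10^-5 / 0.009951 = 2.48 mmol/kg

DIC = 2.48 mmol/kg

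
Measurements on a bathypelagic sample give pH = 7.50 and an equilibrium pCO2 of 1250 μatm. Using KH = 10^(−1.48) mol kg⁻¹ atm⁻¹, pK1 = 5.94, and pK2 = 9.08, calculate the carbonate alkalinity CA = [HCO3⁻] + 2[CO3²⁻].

[CO2*] = KH · pCO2 = 10^(−1.48) × 1250×10^-6 = 4.139×10^-5 mol/kg
α₀ = 1/(1 + K1/[H⁺] + K1K2/[H⁺]²) = 1/(1 + 10^+1.56 + 10^-0.02) = 0.02614
DIC = [CO2*]/α₀ = 4.139×10^-5 / 0.02614 = 1.584 mmol/kg
CA = (α₁ + 2α₂)·DIC = (0.9489 + 2×0.02496) × 1.584 = 1.58 mmol/kg

CA = 1.58 mmol/kg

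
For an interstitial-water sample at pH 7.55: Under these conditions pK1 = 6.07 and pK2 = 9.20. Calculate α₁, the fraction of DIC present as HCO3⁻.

α₁ = 1 / (1 + [H⁺]/K1 + K2/[H⁺]) = 1 / (1 + 10^-1.48 + 10^-1.65)
   = 1 / (1 + 0.033113 + 0.022387) = 1/1.0555 = 0.9474

α₁ = 0.947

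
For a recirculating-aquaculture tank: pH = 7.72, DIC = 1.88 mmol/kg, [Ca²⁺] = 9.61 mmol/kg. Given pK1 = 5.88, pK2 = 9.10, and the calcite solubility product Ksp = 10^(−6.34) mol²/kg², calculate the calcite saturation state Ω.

α₂ = 1 / (1 + [H⁺]/K2 + [H⁺]²/(K1K2)) = 1 / (1 + 10^+1.38 + 10^-0.46)
   = 1 / (1 + 23.988 + 0.34674) = 1/25.335 = 0.03947
[CO3²⁻] = α₂ × DIC = 0.03947 × 1.88 = 0.07421 mmol/kg
Ksp = 10^(−6.34) = 4.571×10^-7
Ω = [Ca²⁺][CO3²⁻]/Ksp = (9.61×10^-3)(7.421×10^-5) / 4.571×10^-7 = 1.56

Ω = 1.56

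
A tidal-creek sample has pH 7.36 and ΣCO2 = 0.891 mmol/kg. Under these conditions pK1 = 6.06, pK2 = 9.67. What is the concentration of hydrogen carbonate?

α₁ = 1 / (1 + [H⁺]/K1 + K2/[H⁺]) = 1 / (1 + 10^-1.30 + 10^-2.31)
   = 1 / (1 + 0.050119 + 0.0048978) = 1/1.0550 = 0.9479
[HCO3⁻] = α₁ × DIC = 0.9479 × 0.891 = 0.845 mmol/kg

[HCO3⁻] = 0.845 mmol/kg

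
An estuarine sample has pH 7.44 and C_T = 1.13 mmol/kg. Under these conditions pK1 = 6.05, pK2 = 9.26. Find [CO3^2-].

α₂ = 1 / (1 + [H⁺]/K2 + [H⁺]²/(K1K2)) = 1 / (1 + 10^+1.82 + 10^+0.43)
   = 1 / (1 + 66.069 + 2.6915) = 1/69.761 = 0.01433
[CO3²⁻] = α₂ × DIC = 0.01433 × 1.13 = 0.0162 mmol/kg = 16.2 μmol/kg

[CO3²⁻] = 16.2 μmol/kg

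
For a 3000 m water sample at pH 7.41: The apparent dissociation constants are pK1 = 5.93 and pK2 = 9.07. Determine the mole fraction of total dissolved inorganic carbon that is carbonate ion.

α₂ = 1 / (1 + [H⁺]/K2 + [H⁺]²/(K1K2)) = 1 / (1 + 10^+1.66 + 10^+0.18)
   = 1 / (1 + 45.709 + 1.5136) = 1/48.222 = 0.02074

α₂ = 0.0207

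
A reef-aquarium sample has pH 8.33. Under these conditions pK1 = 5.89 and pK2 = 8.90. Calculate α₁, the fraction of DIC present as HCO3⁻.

α₁ = 1 / (1 + [H⁺]/K1 + K2/[H⁺]) = 1 / (1 + 10^-2.44 + 10^-0.57)
   = 1 / (1 + 0.0036308 + 0.26915) = 1/1.2728 = 0.7857

α₁ = 0.786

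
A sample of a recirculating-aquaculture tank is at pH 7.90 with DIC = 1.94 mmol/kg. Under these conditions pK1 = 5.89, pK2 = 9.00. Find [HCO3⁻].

α₁ = 1 / (1 + [H⁺]/K1 + K2/[H⁺]) = 1 / (1 + 10^-2.01 + 10^-1.10)
   = 1 / (1 + 0.0097724 + 0.079433) = 1/1.0892 = 0.9181
[HCO3⁻] = α₁ × DIC = 0.9181 × 1.94 = 1.78 mmol/kg

[HCO3⁻] = 1.78 mmol/kg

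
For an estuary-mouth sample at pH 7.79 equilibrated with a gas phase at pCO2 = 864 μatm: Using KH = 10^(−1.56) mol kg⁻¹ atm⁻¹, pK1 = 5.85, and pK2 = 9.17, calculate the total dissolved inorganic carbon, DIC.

[CO2*] = KH · pCO2 = 10^(−1.56) × 864×10^-6 = 2.380×10^-5 mol/kg
α₀ = 1/(1 + K1/[H⁺] + K1K2/[H⁺]²) = 1/(1 + 10^+1.94 + 10^+0.56) = 0.01090
DIC = [CO2*]/α₀ = 2.380×10^-5 / 0.01090 = 2.18 mmol/kg

DIC = 2.18 mmol/kg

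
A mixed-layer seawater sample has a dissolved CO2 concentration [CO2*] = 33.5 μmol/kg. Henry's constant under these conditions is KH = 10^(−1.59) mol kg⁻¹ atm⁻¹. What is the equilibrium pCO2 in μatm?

KH = 10^(−1.59) = 2.570×10^-2 mol kg⁻¹ atm⁻¹
pCO2 = [CO2*]/KH = 33.5×10^-6 / 2.570×10^-2 = 1.30×10^-3 atm = 1300 μatm

pCO2 = 1300 μatm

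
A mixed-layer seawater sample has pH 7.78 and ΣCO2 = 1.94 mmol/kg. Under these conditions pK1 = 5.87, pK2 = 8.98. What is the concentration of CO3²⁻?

[CO3²⁻] = 0.114 mmol/kg

α₂ = 1 / (1 + [H⁺]/K2 + [H⁺]²/(K1K2)) = 1 / (1 + 10^+1.20 + 10^-0.71)
   = 1 / (1 + 15.849 + 0.19498) = 1/17.044 = 0.05867
[CO3²⁻] = α₂ × DIC = 0.05867 × 1.94 = 0.114 mmol/kg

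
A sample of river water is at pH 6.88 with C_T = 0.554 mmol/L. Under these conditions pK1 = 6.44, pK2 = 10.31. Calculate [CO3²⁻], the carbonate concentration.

α₂ = 1 / (1 + [H⁺]/K2 + [H⁺]²/(K1K2)) = 1 / (1 + 10^+3.43 + 10^+2.99)
   = 1 / (1 + 2691.5 + 977.24) = 1/3669.8 = 0.0002725
[CO3²⁻] = α₂ × DIC = 0.0002725 × 0.554 = 0.000151 mmol/L = 0.151 μmol/L

[CO3²⁻] = 0.151 μmol/L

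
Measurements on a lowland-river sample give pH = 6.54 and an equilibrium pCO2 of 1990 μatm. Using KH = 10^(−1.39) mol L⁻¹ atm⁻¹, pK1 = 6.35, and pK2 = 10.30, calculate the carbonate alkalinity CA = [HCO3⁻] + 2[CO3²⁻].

[CO2*] = KH · pCO2 = 10^(−1.39) × 1990×10^-6 = 8.107×10^-5 mol/L
α₀ = 1/(1 + K1/[H⁺] + K1K2/[H⁺]²) = 1/(1 + 10^+0.19 + 10^-3.57) = 0.3923
DIC = [CO2*]/α₀ = 8.107×10^-5 / 0.3923 = 0.2067 mmol/L
CA = (α₁ + 2α₂)·DIC = (0.6076 + 2×0.0001056) × 0.2067 = 0.126 mmol/L

CA = 0.126 mmol/L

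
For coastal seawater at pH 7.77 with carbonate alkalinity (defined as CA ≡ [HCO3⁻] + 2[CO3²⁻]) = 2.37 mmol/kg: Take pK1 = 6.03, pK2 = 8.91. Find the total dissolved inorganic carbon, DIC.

CA = [HCO3⁻] + 2[CO3²⁻] = (α₁ + 2α₂)·DIC
At pH 7.77: [H⁺]/K1 = 10^-1.74 = 0.018197, K2/[H⁺] = 10^-1.14 = 0.072444
α₁ = 1/(1 + 0.018197 + 0.072444) = 1/1.0906 = 0.9169; α₂ = α₁·K2/[H⁺] = 0.06642
α₁ + 2α₂ = 1.0497
DIC = CA / (α₁ + 2α₂) = 2.37 / 1.0497 = 2.26 mmol/kg

DIC = 2.26 mmol/kg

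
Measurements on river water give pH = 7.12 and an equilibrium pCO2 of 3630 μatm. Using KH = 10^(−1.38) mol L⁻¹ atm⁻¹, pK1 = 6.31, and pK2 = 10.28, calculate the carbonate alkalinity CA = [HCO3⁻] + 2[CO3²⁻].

[CO2*] = KH · pCO2 = 10^(−1.38) × 3630×10^-6 = 1.513×10^-4 mol/L
α₀ = 1/(1 + K1/[H⁺] + K1K2/[H⁺]²) = 1/(1 + 10^+0.81 + 10^-2.35) = 0.1340
DIC = [CO2*]/α₀ = 1.513×10^-4 / 0.1340 = 1.129 mmol/L
CA = (α₁ + 2α₂)·DIC = (0.8654 + 2×0.0005987) × 1.129 = 0.978 mmol/L

CA = 0.978 mmol/L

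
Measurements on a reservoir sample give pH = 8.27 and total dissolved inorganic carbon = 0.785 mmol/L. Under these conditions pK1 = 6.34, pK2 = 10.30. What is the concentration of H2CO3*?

α₀ = 1 / (1 + K1/[H⁺] + K1K2/[H⁺]²) = 1 / (1 + 10^+1.93 + 10^-0.10)
   = 1 / (1 + 85.114 + 0.79433) = 1/86.908 = 0.01151
[CO2*] = α₀ × DIC = 0.01151 × 0.785 = 0.00903 mmol/L = 9.03 μmol/L

[CO2*] = 9.03 μmol/L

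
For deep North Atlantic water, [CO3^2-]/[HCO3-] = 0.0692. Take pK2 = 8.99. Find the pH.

From K2 = [H⁺][CO3^2-]/[HCO3-]:  pH = pK2 + log₁₀([CO3^2-]/[HCO3-])
log₁₀(0.0692) = -1.160
pH = 8.99 + (-1.160) = 7.83

pH = 7.83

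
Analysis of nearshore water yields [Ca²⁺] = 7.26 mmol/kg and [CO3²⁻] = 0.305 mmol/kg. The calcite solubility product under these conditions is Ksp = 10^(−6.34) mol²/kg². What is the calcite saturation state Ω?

Ksp = 10^(−6.34) = 4.571×10^-7
Ω = [Ca²⁺][CO3²⁻]/Ksp = (7.26×10^-3)(0.305×10^-3) / 4.571×10^-7 = 4.84

Ω = 4.84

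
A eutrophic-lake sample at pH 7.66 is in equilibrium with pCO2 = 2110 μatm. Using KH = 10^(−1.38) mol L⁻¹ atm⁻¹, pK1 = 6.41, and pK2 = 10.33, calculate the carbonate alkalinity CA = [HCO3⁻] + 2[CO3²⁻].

CA = 1.57 mmol/L

[CO2*] = KH · pCO2 = 10^(−1.38) × 2110×10^-6 = 8.796×10^-5 mol/L
α₀ = 1/(1 + K1/[H⁺] + K1K2/[H⁺]²) = 1/(1 + 10^+1.25 + 10^-1.42) = 0.05313
DIC = [CO2*]/α₀ = 8.796×10^-5 / 0.05313 = 1.655 mmol/L
CA = (α₁ + 2α₂)·DIC = (0.9448 + 2×0.002020) × 1.655 = 1.57 mmol/L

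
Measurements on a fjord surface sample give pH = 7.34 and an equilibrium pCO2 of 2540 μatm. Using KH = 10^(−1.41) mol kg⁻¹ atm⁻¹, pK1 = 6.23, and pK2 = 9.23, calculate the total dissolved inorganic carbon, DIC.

[CO2*] = KH · pCO2 = 10^(−1.41) × 2540×10^-6 = 9.882×10^-5 mol/kg
α₀ = 1/(1 + K1/[H⁺] + K1K2/[H⁺]²) = 1/(1 + 10^+1.11 + 10^-0.78) = 0.07118
DIC = [CO2*]/α₀ = 9.882×10^-5 / 0.07118 = 1.39 mmol/kg

DIC = 1.39 mmol/kg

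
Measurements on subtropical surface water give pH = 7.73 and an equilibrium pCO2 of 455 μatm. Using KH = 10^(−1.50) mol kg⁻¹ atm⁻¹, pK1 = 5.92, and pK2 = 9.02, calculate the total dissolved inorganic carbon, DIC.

[CO2*] = KH · pCO2 = 10^(−1.50) × 455×10^-6 = 1.439×10^-5 mol/kg
α₀ = 1/(1 + K1/[H⁺] + K1K2/[H⁺]²) = 1/(1 + 10^+1.81 + 10^+0.52) = 0.01452
DIC = [CO2*]/α₀ = 1.439×10^-5 / 0.01452 = 0.991 mmol/kg

DIC = 0.991 mmol/kg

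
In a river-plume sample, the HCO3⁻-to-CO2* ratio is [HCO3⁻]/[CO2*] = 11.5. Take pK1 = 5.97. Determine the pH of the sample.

From K1 = [H⁺][HCO3⁻]/[CO2*]:  pH = pK1 + log₁₀([HCO3⁻]/[CO2*])
log₁₀(11.5) = +1.061
pH = 5.97 + (+1.061) = 7.03

pH = 7.03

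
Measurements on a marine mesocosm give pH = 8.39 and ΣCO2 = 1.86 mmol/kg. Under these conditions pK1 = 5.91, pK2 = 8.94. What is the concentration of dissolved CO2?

[CO2*] = 4.79 μmol/kg

α₀ = 1 / (1 + K1/[H⁺] + K1K2/[H⁺]²) = 1 / (1 + 10^+2.48 + 10^+1.93)
   = 1 / (1 + 302.00 + 85.114) = 1/388.11 = 0.002577
[CO2*] = α₀ × DIC = 0.002577 × 1.86 = 0.00479 mmol/kg = 4.79 μmol/kg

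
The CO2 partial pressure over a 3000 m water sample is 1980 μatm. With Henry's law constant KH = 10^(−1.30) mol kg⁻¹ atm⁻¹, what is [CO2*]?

[CO2*] = 99.2 μmol/kg

KH = 10^(−1.30) = 5.012×10^-2 mol kg⁻¹ atm⁻¹
[CO2*] = KH · pCO2 = 5.012×10^-2 × 1980×10^-6 atm = 9.92×10^-5 mol/kg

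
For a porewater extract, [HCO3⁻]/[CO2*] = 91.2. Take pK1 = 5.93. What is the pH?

pH = 7.89

From K1 = [H⁺][HCO3⁻]/[CO2*]:  pH = pK1 + log₁₀([HCO3⁻]/[CO2*])
log₁₀(91.2) = +1.960
pH = 5.93 + (+1.960) = 7.89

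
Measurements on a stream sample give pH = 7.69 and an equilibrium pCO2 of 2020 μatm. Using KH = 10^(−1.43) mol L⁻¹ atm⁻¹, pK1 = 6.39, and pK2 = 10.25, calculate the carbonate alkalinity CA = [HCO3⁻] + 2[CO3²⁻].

[CO2*] = KH · pCO2 = 10^(−1.43) × 2020×10^-6 = 7.505×10^-5 mol/L
α₀ = 1/(1 + K1/[H⁺] + K1K2/[H⁺]²) = 1/(1 + 10^+1.30 + 10^-1.26) = 0.04760
DIC = [CO2*]/α₀ = 7.505×10^-5 / 0.04760 = 1.577 mmol/L
CA = (α₁ + 2α₂)·DIC = (0.9498 + 2×0.002616) × 1.577 = 1.51 mmol/L

CA = 1.51 mmol/L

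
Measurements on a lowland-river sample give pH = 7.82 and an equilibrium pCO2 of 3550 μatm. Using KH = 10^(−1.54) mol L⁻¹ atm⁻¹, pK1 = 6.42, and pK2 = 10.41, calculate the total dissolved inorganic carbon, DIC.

[CO2*] = KH · pCO2 = 10^(−1.54) × 3550×10^-6 = 1.024×10^-4 mol/L
α₀ = 1/(1 + K1/[H⁺] + K1K2/[H⁺]²) = 1/(1 + 10^+1.40 + 10^-1.19) = 0.03819
DIC = [CO2*]/α₀ = 1.024×10^-4 / 0.03819 = 2.68 mmol/L

DIC = 2.68 mmol/L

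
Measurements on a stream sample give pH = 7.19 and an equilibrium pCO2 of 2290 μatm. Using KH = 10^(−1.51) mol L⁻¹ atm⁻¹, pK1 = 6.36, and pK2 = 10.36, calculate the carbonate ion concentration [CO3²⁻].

[CO3²⁻] = 0.323 μmol/L

[CO2*] = KH · pCO2 = 10^(−1.51) × 2290×10^-6 = 7.077×10^-5 mol/L
α₀ = 1/(1 + K1/[H⁺] + K1K2/[H⁺]²) = 1/(1 + 10^+0.83 + 10^-2.34) = 0.1288
DIC = [CO2*]/α₀ = 7.077×10^-5 / 0.1288 = 0.5495 mmol/L
[CO3²⁻] = α₂·DIC; α₂ = 0.0005886, so [CO3²⁻] = 0.0005886 × 0.5495 = 0.000323 mmol/L = 0.323 μmol/L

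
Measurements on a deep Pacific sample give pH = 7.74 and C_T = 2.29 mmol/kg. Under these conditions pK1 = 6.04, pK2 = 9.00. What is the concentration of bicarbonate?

α₁ = 1 / (1 + [H⁺]/K1 + K2/[H⁺]) = 1 / (1 + 10^-1.70 + 10^-1.26)
   = 1 / (1 + 0.019953 + 0.054954) = 1/1.0749 = 0.9303
[HCO3⁻] = α₁ × DIC = 0.9303 × 2.29 = 2.13 mmol/kg

[HCO3⁻] = 2.13 mmol/kg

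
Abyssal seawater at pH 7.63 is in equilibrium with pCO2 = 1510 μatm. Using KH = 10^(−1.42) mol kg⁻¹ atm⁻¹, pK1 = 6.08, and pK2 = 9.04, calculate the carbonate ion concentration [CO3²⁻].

[CO2*] = KH · pCO2 = 10^(−1.42) × 1510×10^-6 = 5.741×10^-5 mol/kg
α₀ = 1/(1 + K1/[H⁺] + K1K2/[H⁺]²) = 1/(1 + 10^+1.55 + 10^+0.14) = 0.02641
DIC = [CO2*]/α₀ = 5.741×10^-5 / 0.02641 = 2.174 mmol/kg
[CO3²⁻] = α₂·DIC; α₂ = 0.03646, so [CO3²⁻] = 0.03646 × 2.174 = 0.0792 mmol/kg

[CO3²⁻] = 0.0792 mmol/kg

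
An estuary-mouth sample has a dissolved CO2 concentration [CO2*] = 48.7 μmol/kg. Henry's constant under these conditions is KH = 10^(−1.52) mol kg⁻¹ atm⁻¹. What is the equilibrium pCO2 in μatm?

pCO2 = 1610 μatm

KH = 10^(−1.52) = 3.020×10^-2 mol kg⁻¹ atm⁻¹
pCO2 = [CO2*]/KH = 48.7×10^-6 / 3.020×10^-2 = 1.61×10^-3 atm = 1610 μatm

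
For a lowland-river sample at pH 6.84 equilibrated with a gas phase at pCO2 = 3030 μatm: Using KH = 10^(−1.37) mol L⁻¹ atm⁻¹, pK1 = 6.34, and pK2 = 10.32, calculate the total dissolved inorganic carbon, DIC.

[CO2*] = KH · pCO2 = 10^(−1.37) × 3030×10^-6 = 1.293×10^-4 mol/L
α₀ = 1/(1 + K1/[H⁺] + K1K2/[H⁺]²) = 1/(1 + 10^+0.50 + 10^-2.98) = 0.2402
DIC = [CO2*]/α₀ = 1.293×10^-4 / 0.2402 = 0.538 mmol/L

DIC = 0.538 mmol/L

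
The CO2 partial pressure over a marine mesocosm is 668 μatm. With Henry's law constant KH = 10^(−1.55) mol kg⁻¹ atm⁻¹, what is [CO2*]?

[CO2*] = 18.8 μmol/kg

KH = 10^(−1.55) = 2.818×10^-2 mol kg⁻¹ atm⁻¹
[CO2*] = KH · pCO2 = 2.818×10^-2 × 668×10^-6 atm = 1.88×10^-5 mol/kg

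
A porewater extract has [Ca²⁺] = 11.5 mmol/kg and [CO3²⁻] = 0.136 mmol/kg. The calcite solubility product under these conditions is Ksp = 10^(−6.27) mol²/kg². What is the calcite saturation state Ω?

Ω = 2.91

Ksp = 10^(−6.27) = 5.370×10^-7
Ω = [Ca²⁺][CO3²⁻]/Ksp = (11.5×10^-3)(0.136×10^-3) / 5.370×10^-7 = 2.91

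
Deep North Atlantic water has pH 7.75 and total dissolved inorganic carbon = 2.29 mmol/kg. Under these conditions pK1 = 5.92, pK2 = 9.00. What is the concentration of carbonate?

α₂ = 1 / (1 + [H⁺]/K2 + [H⁺]²/(K1K2)) = 1 / (1 + 10^+1.25 + 10^-0.58)
   = 1 / (1 + 17.783 + 0.26303) = 1/19.046 = 0.05250
[CO3²⁻] = α₂ × DIC = 0.05250 × 2.29 = 0.120 mmol/kg

[CO3²⁻] = 0.120 mmol/kg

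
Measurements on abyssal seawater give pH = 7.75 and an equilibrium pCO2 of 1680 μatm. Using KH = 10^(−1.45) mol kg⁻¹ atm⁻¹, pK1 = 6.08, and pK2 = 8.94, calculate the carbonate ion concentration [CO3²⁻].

[CO3²⁻] = 0.180 mmol/kg

[CO2*] = KH · pCO2 = 10^(−1.45) × 1680×10^-6 = 5.961×10^-5 mol/kg
α₀ = 1/(1 + K1/[H⁺] + K1K2/[H⁺]²) = 1/(1 + 10^+1.67 + 10^+0.48) = 0.01969
DIC = [CO2*]/α₀ = 5.961×10^-5 / 0.01969 = 3.028 mmol/kg
[CO3²⁻] = α₂·DIC; α₂ = 0.05946, so [CO3²⁻] = 0.05946 × 3.028 = 0.180 mmol/kg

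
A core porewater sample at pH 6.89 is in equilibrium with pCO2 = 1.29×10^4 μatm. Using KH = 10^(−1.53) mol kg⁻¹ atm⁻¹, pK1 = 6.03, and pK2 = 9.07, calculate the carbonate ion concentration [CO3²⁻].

[CO3²⁻] = 18.2 μmol/kg

[CO2*] = KH · pCO2 = 10^(−1.53) × 1.29×10^4×10^-6 = 3.807×10^-4 mol/kg
α₀ = 1/(1 + K1/[H⁺] + K1K2/[H⁺]²) = 1/(1 + 10^+0.86 + 10^-1.32) = 0.1206
DIC = [CO2*]/α₀ = 3.807×10^-4 / 0.1206 = 3.157 mmol/kg
[CO3²⁻] = α₂·DIC; α₂ = 0.005772, so [CO3²⁻] = 0.005772 × 3.157 = 0.0182 mmol/kg = 18.2 μmol/kg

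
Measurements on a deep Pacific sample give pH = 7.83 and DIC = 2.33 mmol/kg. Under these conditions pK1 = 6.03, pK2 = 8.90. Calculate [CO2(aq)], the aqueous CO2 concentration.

[CO2*] = 0.0335 mmol/kg

α₀ = 1 / (1 + K1/[H⁺] + K1K2/[H⁺]²) = 1 / (1 + 10^+1.80 + 10^+0.73)
   = 1 / (1 + 63.096 + 5.3703) = 1/69.466 = 0.01440
[CO2*] = α₀ × DIC = 0.01440 × 2.33 = 0.0335 mmol/kg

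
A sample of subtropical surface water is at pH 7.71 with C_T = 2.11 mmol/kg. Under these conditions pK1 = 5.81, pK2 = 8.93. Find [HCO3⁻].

[HCO3⁻] = 1.97 mmol/kg

α₁ = 1 / (1 + [H⁺]/K1 + K2/[H⁺]) = 1 / (1 + 10^-1.90 + 10^-1.22)
   = 1 / (1 + 0.012589 + 0.060256) = 1/1.0728 = 0.9321
[HCO3⁻] = α₁ × DIC = 0.9321 × 2.11 = 1.97 mmol/kg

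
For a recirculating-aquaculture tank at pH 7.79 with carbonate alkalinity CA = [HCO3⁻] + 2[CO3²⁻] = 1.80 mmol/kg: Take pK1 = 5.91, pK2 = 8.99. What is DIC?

CA = [HCO3⁻] + 2[CO3²⁻] = (α₁ + 2α₂)·DIC
At pH 7.79: [H⁺]/K1 = 10^-1.88 = 0.013183, K2/[H⁺] = 10^-1.20 = 0.063096
α₁ = 1/(1 + 0.013183 + 0.063096) = 1/1.0763 = 0.9291; α₂ = α₁·K2/[H⁺] = 0.05862
α₁ + 2α₂ = 1.0464
DIC = CA / (α₁ + 2α₂) = 1.80 / 1.0464 = 1.72 mmol/kg

DIC = 1.72 mmol/kg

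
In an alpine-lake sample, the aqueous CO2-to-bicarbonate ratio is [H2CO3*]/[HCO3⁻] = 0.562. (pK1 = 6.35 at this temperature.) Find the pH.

From K1 = [H⁺][HCO3⁻]/[H2CO3*]:  pH = pK1 − log₁₀([H2CO3*]/[HCO3⁻])
log₁₀(0.562) = -0.250
pH = 6.35 − (-0.250) = 6.60

pH = 6.60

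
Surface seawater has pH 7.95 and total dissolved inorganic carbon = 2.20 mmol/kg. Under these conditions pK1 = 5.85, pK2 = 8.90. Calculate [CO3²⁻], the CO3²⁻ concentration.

α₂ = 1 / (1 + [H⁺]/K2 + [H⁺]²/(K1K2)) = 1 / (1 + 10^+0.95 + 10^-1.15)
   = 1 / (1 + 8.9125 + 0.070795) = 1/9.9833 = 0.1002
[CO3²⁻] = α₂ × DIC = 0.1002 × 2.20 = 0.220 mmol/kg

[CO3²⁻] = 0.220 mmol/kg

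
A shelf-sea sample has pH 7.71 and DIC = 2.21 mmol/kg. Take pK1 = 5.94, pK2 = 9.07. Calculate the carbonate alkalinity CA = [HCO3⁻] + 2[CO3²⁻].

CA = [HCO3⁻] + 2[CO3²⁻] = (α₁ + 2α₂)·DIC
At pH 7.71: [H⁺]/K1 = 10^-1.77 = 0.016982, K2/[H⁺] = 10^-1.36 = 0.043652
α₁ = 1/(1 + 0.016982 + 0.043652) = 1/1.0606 = 0.9428; α₂ = α₁·K2/[H⁺] = 0.04116
α₁ + 2α₂ = 1.0251
CA = 1.0251 × 2.21 = 2.27 mmol/kg

CA = 2.27 mmol/kg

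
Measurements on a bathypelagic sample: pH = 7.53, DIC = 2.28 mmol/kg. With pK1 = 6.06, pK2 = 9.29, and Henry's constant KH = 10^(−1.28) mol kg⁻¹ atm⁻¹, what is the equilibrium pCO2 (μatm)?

α₀ = 1 / (1 + K1/[H⁺] + K1K2/[H⁺]²) = 1 / (1 + 10^+1.47 + 10^-0.29)
   = 1 / (1 + 29.512 + 0.51286) = 1/31.025 = 0.03223
[CO2*] = α₀ × DIC = 0.03223 × 2.28 = 0.07349 mmol/kg
pCO2 = [CO2*]/KH = 7.349×10^-5 / 5.248×10^-2 = 1400 μatm

pCO2 = 1400 μatm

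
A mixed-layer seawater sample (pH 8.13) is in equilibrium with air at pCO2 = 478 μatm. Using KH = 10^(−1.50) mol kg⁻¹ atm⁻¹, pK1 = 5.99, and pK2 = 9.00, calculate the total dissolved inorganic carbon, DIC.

[CO2*] = KH · pCO2 = 10^(−1.50) × 478×10^-6 = 1.512×10^-5 mol/kg
α₀ = 1/(1 + K1/[H⁺] + K1K2/[H⁺]²) = 1/(1 + 10^+2.14 + 10^+1.27) = 0.006343
DIC = [CO2*]/α₀ = 1.512×10^-5 / 0.006343 = 2.38 mmol/kg

DIC = 2.38 mmol/kg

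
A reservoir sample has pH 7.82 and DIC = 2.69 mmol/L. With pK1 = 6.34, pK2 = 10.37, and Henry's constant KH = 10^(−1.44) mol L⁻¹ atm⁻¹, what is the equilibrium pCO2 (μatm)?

α₀ = 1 / (1 + K1/[H⁺] + K1K2/[H⁺]²) = 1 / (1 + 10^+1.48 + 10^-1.07)
   = 1 / (1 + 30.200 + 0.085114) = 1/31.285 = 0.03196
[CO2*] = α₀ × DIC = 0.03196 × 2.69 = 0.08598 mmol/L
pCO2 = [CO2*]/KH = 8.598×10^-5 / 3.631×10^-2 = 2370 μatm

pCO2 = 2370 μatm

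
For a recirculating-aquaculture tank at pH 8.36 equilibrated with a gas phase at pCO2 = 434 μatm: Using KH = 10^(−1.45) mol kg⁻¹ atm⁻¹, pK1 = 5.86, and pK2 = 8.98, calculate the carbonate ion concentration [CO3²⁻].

[CO3²⁻] = 1.17 mmol/kg

[CO2*] = KH · pCO2 = 10^(−1.45) × 434×10^-6 = 1.540×10^-5 mol/kg
α₀ = 1/(1 + K1/[H⁺] + K1K2/[H⁺]²) = 1/(1 + 10^+2.50 + 10^+1.88) = 0.002544
DIC = [CO2*]/α₀ = 1.540×10^-5 / 0.002544 = 6.053 mmol/kg
[CO3²⁻] = α₂·DIC; α₂ = 0.1930, so [CO3²⁻] = 0.1930 × 6.053 = 1.17 mmol/kg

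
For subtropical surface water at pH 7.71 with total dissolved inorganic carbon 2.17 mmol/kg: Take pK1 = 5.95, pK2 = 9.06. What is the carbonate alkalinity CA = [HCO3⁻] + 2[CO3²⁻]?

CA = [HCO3⁻] + 2[CO3²⁻] = (α₁ + 2α₂)·DIC
At pH 7.71: [H⁺]/K1 = 10^-1.76 = 0.017378, K2/[H⁺] = 10^-1.35 = 0.044668
α₁ = 1/(1 + 0.017378 + 0.044668) = 1/1.0620 = 0.9416; α₂ = α₁·K2/[H⁺] = 0.04206
α₁ + 2α₂ = 1.0257
CA = 1.0257 × 2.17 = 2.23 mmol/kg

CA = 2.23 mmol/kg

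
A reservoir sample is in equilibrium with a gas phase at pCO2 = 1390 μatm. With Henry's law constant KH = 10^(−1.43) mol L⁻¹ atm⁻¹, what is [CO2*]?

[CO2*] = 51.6 μmol/L

KH = 10^(−1.43) = 3.715×10^-2 mol L⁻¹ atm⁻¹
[CO2*] = KH · pCO2 = 3.715×10^-2 × 1390×10^-6 atm = 5.16×10^-5 mol/L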